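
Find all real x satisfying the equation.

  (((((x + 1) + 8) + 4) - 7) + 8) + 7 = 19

Step 1. [(((((x + 1) + 8) + 4) - 7) + 8) + 7 = 19] +7 is outermost — subtract 7 both sides ⇒ sub: ((((x + 1) + 8) + 4) - 7) + 8 = 12.
Step 2. [((((x + 1) + 8) + 4) - 7) + 8 = 12] the outer +8 inverts by subtracting 8, so sub: (((x + 1) + 8) + 4) - 7 = 4.
Step 3. [(((x + 1) + 8) + 4) - 7 = 4] the outer -7 inverts by adding 7, so sub: ((x + 1) + 8) + 4 = 11.
Step 4. [((x + 1) + 8) + 4 = 11] +4 is outermost — subtract 4 both sides. So sub: (x + 1) + 8 = 7.
Step 5. [(x + 1) + 8 = 7] the outer +8 inverts by subtracting 8 ⇒ sub: x + 1 = -1.
Step 6. [x + 1 = -1] +1 is outermost — subtract 1 both sides ⇒ sub: x = -2.

Answer: x ∈ {-2}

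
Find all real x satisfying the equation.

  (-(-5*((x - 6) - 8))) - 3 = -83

Step 1. [(-(-5*((x - 6) - 8))) - 3 = -83] add 3: x sits inside (… - 3). So sub: -(-5*((x - 6) - 8)) = -80.
Step 2. [-(-5*((x - 6) - 8)) = -80] flip signs both sides, so neg: -5*((x - 6) - 8) = 80.
Step 3. [-5*((x - 6) - 8) = 80] divide by the outer -5. So div: (x - 6) - 8 = -16.
Step 4. [(x - 6) - 8 = -16] add 8: x sits inside (… - 8). So sub: x - 6 = -8.
Step 5. [x - 6 = -8] peel the -6: add 6 from each side ⇒ sub: x = -2.

Answer: x ∈ {-2}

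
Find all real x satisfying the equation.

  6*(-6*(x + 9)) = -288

Step 1. [6*(-6*(x + 9)) = -288] divide by the outer 6 ⇒ div: -6*(x + 9) = -48.
Step 2. [-6*(x + 9) = -48] -6·(inner) — divide through by -6, so div: x + 9 = 8.
Step 3. [x + 9 = 8] the outer +9 inverts by subtracting 9 ⇒ sub: x = -1.

Answer: x ∈ {-1}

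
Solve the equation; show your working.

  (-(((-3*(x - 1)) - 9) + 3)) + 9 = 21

Step 1. [(-(((-3*(x - 1)) - 9) + 3)) + 9 = 21] peel the +9: subtract 9 from each side, so sub: -(((-3*(x - 1)) - 9) + 3) = 12.
Step 2. [-(((-3*(x - 1)) - 9) + 3) = 12] leading − — multiply by −1. So neg: ((-3*(x - 1)) - 9) + 3 = -12.
Step 3. [((-3*(x - 1)) - 9) + 3 = -12] +3 is outermost — subtract 3 both sides. So sub: (-3*(x - 1)) - 9 = -15.
Step 4. [(-3*(x - 1)) - 9 = -15] common factor -3 (LHS and -15) — divide through. So factor: (x - 1) + 3 = 5.
Step 5. [(x - 1) + 3 = 5] peel the +3: subtract 3 from each side ⇒ sub: x - 1 = 2.
Step 6. [x - 1 = 2] peel the -1: add 1 from each side ⇒ sub: x = 3.

Answer: x ∈ {3}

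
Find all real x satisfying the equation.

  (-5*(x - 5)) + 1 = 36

Step 1. [(-5*(x - 5)) + 1 = 36] peel the +1: subtract 1 from each side. So sub: -5*(x - 5) = 35.
Step 2. [-5*(x - 5) = 35] -5 out front; divide by -5 ⇒ div: x - 5 = -7.
Step 3. [x - 5 = -7] -5 is outermost — add 5 both sides. So sub: x = -2.

Answer: x ∈ {-2}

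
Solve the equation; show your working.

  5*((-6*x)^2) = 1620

Step 1. [5*((-6*x)^2) = 1620] LHS = 5·(…); ÷5 both sides ⇒ div: (-6*x)^2 = 324.
Step 2. [(-6*x)^2 = 324] √ both sides: 324 ≥ 0 gives two branches. So sqrt: -6*x = 18 or -18.
Step 3. [-6*x = 18 or -18] leading coefficient -6: divide by -6 ⇒ div: x = -3 or 3.

Answer: x ∈ {-3, 3}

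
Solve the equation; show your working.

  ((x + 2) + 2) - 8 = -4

Step 1. [((x + 2) + 2) - 8 = -4] peel the -8: add 8 from each side. So sub: (x + 2) + 2 = 4.
Step 2. [(x + 2) + 2 = 4] 2 comes off first (subtract 2) ⇒ sub: x + 2 = 2.
Step 3. [x + 2 = 2] +2 is outermost — subtract 2 both sides. So sub: x = 0.

Answer: x ∈ {0}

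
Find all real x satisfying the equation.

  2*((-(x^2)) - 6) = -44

Step 1. [2*((-(x^2)) - 6) = -44] leading coefficient 2: divide by 2. So div: (-(x^2)) - 6 = -22.
Step 2. [(-(x^2)) - 6 = -22] 6 comes off first (add 6), so sub: -(x^2) = -16.
Step 3. [-(x^2) = -16] flip signs both sides, so neg: x^2 = 16.
Step 4. [x^2 = 16] √ both sides: 16 ≥ 0 gives two branches, so sqrt: x = 4 or -4.

Answer: x ∈ {-4, 4}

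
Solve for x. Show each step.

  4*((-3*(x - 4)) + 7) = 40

Step 1. [4*((-3*(x - 4)) + 7) = 40] LHS = 4·(…); ÷4 both sides ⇒ div: (-3*(x - 4)) + 7 = 10.
Step 2. [(-3*(x - 4)) + 7 = 10] 7 comes off first (subtract 7) ⇒ sub: -3*(x - 4) = 3.
Step 3. [-3*(x - 4) = 3] -3 out front; divide by -3, so div: x - 4 = -1.
Step 4. [x - 4 = -1] peel the -4: add 4 from each side. So sub: x = 3.

Answer: x ∈ {3}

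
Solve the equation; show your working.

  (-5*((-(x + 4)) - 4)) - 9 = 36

Step 1. [(-5*((-(x + 4)) - 4)) - 9 = 36] add 9: x sits inside (… - 9), so sub: -5*((-(x + 4)) - 4) = 45.
Step 2. [-5*((-(x + 4)) - 4) = 45] leading coefficient -5: divide by -5, so div: (-(x + 4)) - 4 = -9.
Step 3. [(-(x + 4)) - 4 = -9] 4 comes off first (add 4), so sub: -(x + 4) = -5.
Step 4. [-(x + 4) = -5] flip signs both sides, so neg: x + 4 = 5.
Step 5. [x + 4 = 5] the outer +4 inverts by subtracting 4. So sub: x = 1.

Answer: x ∈ {1}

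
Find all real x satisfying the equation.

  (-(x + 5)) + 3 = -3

Step 1. [(-(x + 5)) + 3 = -3] peel the +3: subtract 3 from each side, so sub: -(x + 5) = -6.
Step 2. [-(x + 5) = -6] LHS negated; negate both sides, so neg: x + 5 = 6.
Step 3. [x + 5 = 6] the outer +5 inverts by subtracting 5, so sub: x = 1.

Answer: x ∈ {1}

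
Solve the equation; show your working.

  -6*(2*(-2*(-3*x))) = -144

Step 1. [-6*(2*(-2*(-3*x))) = -144] leading coefficient -6: divide by -6. So div: 2*(-2*(-3*x)) = 24.
Step 2. [2*(-2*(-3*x)) = 24] leading coefficient 2: divide by 2. So div: -2*(-3*x) = 12.
Step 3. [-2*(-3*x) = 12] -2 out front; divide by -2. So div: -3*x = -6.
Step 4. [-3*x = -6] -3·(inner) — divide through by -3 ⇒ div: x = 2.

Answer: x ∈ {2}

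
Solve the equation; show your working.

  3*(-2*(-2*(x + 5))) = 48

Step 1. [3*(-2*(-2*(x + 5))) = 48] leading coefficient 3: divide by 3 ⇒ div: -2*(-2*(x + 5)) = 16.
Step 2. [-2*(-2*(x + 5)) = 16] -2·(inner) — divide through by -2. So div: -2*(x + 5) = -8.
Step 3. [-2*(x + 5) = -8] -2·(inner) — divide through by -2 ⇒ div: x + 5 = 4.
Step 4. [x + 5 = 4] the outer +5 inverts by subtracting 5, so sub: x = -1.

Answer: x ∈ {-1}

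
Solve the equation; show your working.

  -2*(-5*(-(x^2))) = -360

Step 1. [-2*(-5*(-(x^2))) = -360] -2·(inner) — divide through by -2. So div: -5*(-(x^2)) = 180.
Step 2. [-5*(-(x^2)) = 180] leading coefficient -5: divide by -5, so div: -(x^2) = -36.
Step 3. [-(x^2) = -36] flip signs both sides, so neg: x^2 = 36.
Step 4. [x^2 = 36] 36 ≥ 0, LHS is (·)² — take ±√. So sqrt: x = 6 or -6.

Answer: x ∈ {-6, 6}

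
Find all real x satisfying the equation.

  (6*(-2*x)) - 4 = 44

Step 1. [(6*(-2*x)) - 4 = 44] 4 comes off first (add 4). So sub: 6*(-2*x) = 48.
Step 2. [6*(-2*x) = 48] 6 out front; divide by 6. So div: -2*x = 8.
Step 3. [-2*x = 8] -2 out front; divide by -2 ⇒ div: x = -4.

Answer: x ∈ {-4}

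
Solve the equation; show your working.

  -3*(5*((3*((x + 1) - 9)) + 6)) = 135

Step 1. [-3*(5*((3*((x + 1) - 9)) + 6)) = 135] divide by the outer -3. So div: 5*((3*((x + 1) - 9)) + 6) = -45.
Step 2. [5*((3*((x + 1) - 9)) + 6) = -45] divide by the outer 5 ⇒ div: (3*((x + 1) - 9)) + 6 = -9.
Step 3. [(3*((x + 1) - 9)) + 6 = -9] 3 divides every term; factor it out, so factor: ((x + 1) - 9) + 2 = -3.
Step 4. [((x + 1) - 9) + 2 = -3] +2 is outermost — subtract 2 both sides. So sub: (x + 1) - 9 = -5.
Step 5. [(x + 1) - 9 = -5] -9 is outermost — add 9 both sides. So sub: x + 1 = 4.
Step 6. [x + 1 = 4] subtract 1: x sits inside (… + 1) ⇒ sub: x = 3.

Answer: x ∈ {3}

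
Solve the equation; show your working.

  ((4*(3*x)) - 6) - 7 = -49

Step 1. [((4*(3*x)) - 6) - 7 = -49] peel the -7: add 7 from each side ⇒ sub: (4*(3*x)) - 6 = -42.
Step 2. [(4*(3*x)) - 6 = -42] the outer -6 inverts by adding 6. So sub: 4*(3*x) = -36.
Step 3. [4*(3*x) = -36] 4·(inner) — divide through by 4 ⇒ div: 3*x = -9.
Step 4. [3*x = -9] divide by the outer 3 ⇒ div: x = -3.

Answer: x ∈ {-3}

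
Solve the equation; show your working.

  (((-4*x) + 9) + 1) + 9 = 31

Step 1. [(((-4*x) + 9) + 1) + 9 = 31] +9 is outermost — subtract 9 both sides ⇒ sub: ((-4*x) + 9) + 1 = 22.
Step 2. [((-4*x) + 9) + 1 = 22] 1 comes off first (subtract 1) ⇒ sub: (-4*x) + 9 = 21.
Step 3. [(-4*x) + 9 = 21] subtract 9: x sits inside (… + 9) ⇒ sub: -4*x = 12.
Step 4. [-4*x = 12] -4 out front; divide by -4, so div: x = -3.

Answer: x ∈ {-3}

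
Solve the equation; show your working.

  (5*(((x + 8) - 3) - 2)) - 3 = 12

Step 1. [(5*(((x + 8) - 3) - 2)) - 3 = 12] -3 is outermost — add 3 both sides, so sub: 5*(((x + 8) - 3) - 2) = 15.
Step 2. [5*(((x + 8) - 3) - 2) = 15] LHS = 5·(…); ÷5 both sides. So div: ((x + 8) - 3) - 2 = 3.
Step 3. [((x + 8) - 3) - 2 = 3] -2 is outermost — add 2 both sides, so sub: (x + 8) - 3 = 5.
Step 4. [(x + 8) - 3 = 5] add 3: x sits inside (… - 3) ⇒ sub: x + 8 = 8.
Step 5. [x + 8 = 8] the outer +8 inverts by subtracting 8, so sub: x = 0.

Answer: x ∈ {0}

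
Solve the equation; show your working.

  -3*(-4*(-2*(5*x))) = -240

Step 1. [-3*(-4*(-2*(5*x))) = -240] leading coefficient -3: divide by -3 ⇒ div: -4*(-2*(5*x)) = 80.
Step 2. [-4*(-2*(5*x)) = 80] leading coefficient -4: divide by -4. So div: -2*(5*x) = -20.
Step 3. [-2*(5*x) = -20] LHS = -2·(…); ÷-2 both sides. So div: 5*x = 10.
Step 4. [5*x = 10] 5·(inner) — divide through by 5 ⇒ div: x = 2.

Answer: x ∈ {2}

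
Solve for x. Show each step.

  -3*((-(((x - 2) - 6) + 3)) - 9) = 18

Step 1. [-3*((-(((x - 2) - 6) + 3)) - 9) = 18] leading coefficient -3: divide by -3. So div: (-(((x - 2) - 6) + 3)) - 9 = -6.
Step 2. [(-(((x - 2) - 6) + 3)) - 9 = -6] the outer -9 inverts by adding 9 ⇒ sub: -(((x - 2) - 6) + 3) = 3.
Step 3. [-(((x - 2) - 6) + 3) = 3] LHS negated; negate both sides. So neg: ((x - 2) - 6) + 3 = -3.
Step 4. [((x - 2) - 6) + 3 = -3] 3 comes off first (subtract 3). So sub: (x - 2) - 6 = -6.
Step 5. [(x - 2) - 6 = -6] 6 comes off first (add 6). So sub: x - 2 = 0.
Step 6. [x - 2 = 0] 2 comes off first (add 2), so sub: x = 2.

Answer: x ∈ {2}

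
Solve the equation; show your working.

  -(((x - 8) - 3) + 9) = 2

Step 1. [-(((x - 8) - 3) + 9) = 2] leading − — multiply by −1, so neg: ((x - 8) - 3) + 9 = -2.
Step 2. [((x - 8) - 3) + 9 = -2] the outer +9 inverts by subtracting 9. So sub: (x - 8) - 3 = -11.
Step 3. [(x - 8) - 3 = -11] 3 comes off first (add 3), so sub: x - 8 = -8.
Step 4. [x - 8 = -8] peel the -8: add 8 from each side, so sub: x = 0.

Answer: x ∈ {0}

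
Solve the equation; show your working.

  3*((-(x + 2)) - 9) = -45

Step 1. [3*((-(x + 2)) - 9) = -45] divide by the outer 3, so div: (-(x + 2)) - 9 = -15.
Step 2. [(-(x + 2)) - 9 = -15] the outer -9 inverts by adding 9 ⇒ sub: -(x + 2) = -6.
Step 3. [-(x + 2) = -6] leading − — multiply by −1. So neg: x + 2 = 6.
Step 4. [x + 2 = 6] 2 comes off first (subtract 2) ⇒ sub: x = 4.

Answer: x ∈ {4}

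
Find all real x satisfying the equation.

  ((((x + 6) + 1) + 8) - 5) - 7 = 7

Step 1. [((((x + 6) + 1) + 8) - 5) - 7 = 7] peel the -7: add 7 from each side. So sub: (((x + 6) + 1) + 8) - 5 = 14.
Step 2. [(((x + 6) + 1) + 8) - 5 = 14] -5 is outermost — add 5 both sides, so sub: ((x + 6) + 1) + 8 = 19.
Step 3. [((x + 6) + 1) + 8 = 19] subtract 8: x sits inside (… + 8), so sub: (x + 6) + 1 = 11.
Step 4. [(x + 6) + 1 = 11] subtract 1: x sits inside (… + 1). So sub: x + 6 = 10.
Step 5. [x + 6 = 10] 6 comes off first (subtract 6). So sub: x = 4.

Answer: x ∈ {4}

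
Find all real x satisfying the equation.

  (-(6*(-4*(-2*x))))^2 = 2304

Step 1. [(-(6*(-4*(-2*x))))^2 = 2304] 2304 ≥ 0, LHS is (·)² — take ±√ ⇒ sqrt: -(6*(-4*(-2*x))) = 48 or -48.
Step 2. [-(6*(-4*(-2*x))) = 48 or -48] leading − — multiply by −1 ⇒ neg: 6*(-4*(-2*x)) = -48 or 48.
Step 3. [6*(-4*(-2*x)) = -48 or 48] leading coefficient 6: divide by 6. So div: -4*(-2*x) = -8 or 8.
Step 4. [-4*(-2*x) = -8 or 8] divide by the outer -4 ⇒ div: -2*x = 2 or -2.
Step 5. [-2*x = 2 or -2] LHS = -2·(…); ÷-2 both sides, so div: x = -1 or 1.

Answer: x ∈ {-1, 1}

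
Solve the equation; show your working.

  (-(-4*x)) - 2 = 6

Step 1. [(-(-4*x)) - 2 = 6] the outer -2 inverts by adding 2, so sub: -(-4*x) = 8.
Step 2. [-(-4*x) = 8] leading − — multiply by −1, so neg: -4*x = -8.
Step 3. [-4*x = -8] leading coefficient -4: divide by -4. So div: x = 2.

Answer: x ∈ {2}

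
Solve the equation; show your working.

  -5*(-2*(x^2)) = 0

Step 1. [-5*(-2*(x^2)) = 0] divide by the outer -5, so div: -2*(x^2) = 0.
Step 2. [-2*(x^2) = 0] leading coefficient -2: divide by -2 ⇒ div: x^2 = 0.
Step 3. [x^2 = 0] LHS squared, RHS 0 ≥ 0: apply √ (±), so sqrt: x = 0.

Answer: x ∈ {0}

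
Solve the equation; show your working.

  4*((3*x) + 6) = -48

Step 1. [4*((3*x) + 6) = -48] divide by the outer 4 ⇒ div: (3*x) + 6 = -12.
Step 2. [(3*x) + 6 = -12] 3 divides every term; factor it out, so factor: x + 2 = -4.
Step 3. [x + 2 = -4] the outer +2 inverts by subtracting 2. So sub: x = -6.

Answer: x ∈ {-6}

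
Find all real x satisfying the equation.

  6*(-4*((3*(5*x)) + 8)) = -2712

Step 1. [6*(-4*((3*(5*x)) + 8)) = -2712] leading coefficient 6: divide by 6, so div: -4*((3*(5*x)) + 8) = -452.
Step 2. [-4*((3*(5*x)) + 8) = -452] LHS = -4·(…); ÷-4 both sides. So div: (3*(5*x)) + 8 = 113.
Step 3. [(3*(5*x)) + 8 = 113] subtract 8: x sits inside (… + 8), so sub: 3*(5*x) = 105.
Step 4. [3*(5*x) = 105] leading coefficient 3: divide by 3, so div: 5*x = 35.
Step 5. [5*x = 35] divide by the outer 5 ⇒ div: x = 7.

Answer: x ∈ {7}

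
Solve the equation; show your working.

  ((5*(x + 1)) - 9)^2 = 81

Step 1. [((5*(x + 1)) - 9)^2 = 81] LHS squared, RHS 81 ≥ 0: apply √ (±) ⇒ sqrt: (5*(x + 1)) - 9 = 9 or -9.
Step 2. [(5*(x + 1)) - 9 = 9 or -9] 9 comes off first (add 9). So sub: 5*(x + 1) = 18 or 0.
Step 3. [5*(x + 1) = 18 or 0] 5 out front; divide by 5, so div: x + 1 = 18/5 or 0.
Step 4. [x + 1 = 18/5 or 0] the outer +1 inverts by subtracting 1 ⇒ sub: x = 13/5 or -1.

Answer: x ∈ {-1, 13/5}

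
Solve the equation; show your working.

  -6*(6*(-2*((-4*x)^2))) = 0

Step 1. [-6*(6*(-2*((-4*x)^2))) = 0] divide by the outer -6, so div: 6*(-2*((-4*x)^2)) = 0.
Step 2. [6*(-2*((-4*x)^2)) = 0] leading coefficient 6: divide by 6, so div: -2*((-4*x)^2) = 0.
Step 3. [-2*((-4*x)^2) = 0] -2·(inner) — divide through by -2 ⇒ div: (-4*x)^2 = 0.
Step 4. [(-4*x)^2 = 0] LHS squared, RHS 0 ≥ 0: apply √ (±). So sqrt: -4*x = 0.
Step 5. [-4*x = 0] -4 out front; divide by -4. So div: x = 0.

Answer: x ∈ {0}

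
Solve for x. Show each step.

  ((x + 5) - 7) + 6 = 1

Step 1. [((x + 5) - 7) + 6 = 1] subtract 6: x sits inside (… + 6) ⇒ sub: (x + 5) - 7 = -5.
Step 2. [(x + 5) - 7 = -5] 7 comes off first (add 7) ⇒ sub: x + 5 = 2.
Step 3. [x + 5 = 2] subtract 5: x sits inside (… + 5) ⇒ sub: x = -3.

Answer: x ∈ {-3}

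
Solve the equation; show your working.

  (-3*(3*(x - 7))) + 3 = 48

Step 1. [(-3*(3*(x - 7))) + 3 = 48] +3 is outermost — subtract 3 both sides, so sub: -3*(3*(x - 7)) = 45.
Step 2. [-3*(3*(x - 7)) = 45] leading coefficient -3: divide by -3. So div: 3*(x - 7) = -15.
Step 3. [3*(x - 7) = -15] leading coefficient 3: divide by 3, so div: x - 7 = -5.
Step 4. [x - 7 = -5] add 7: x sits inside (… - 7). So sub: x = 2.

Answer: x ∈ {2}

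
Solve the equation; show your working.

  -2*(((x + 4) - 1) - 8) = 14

Step 1. [-2*(((x + 4) - 1) - 8) = 14] -2 out front; divide by -2, so div: ((x + 4) - 1) - 8 = -7.
Step 2. [((x + 4) - 1) - 8 = -7] 8 comes off first (add 8) ⇒ sub: (x + 4) - 1 = 1.
Step 3. [(x + 4) - 1 = 1] peel the -1: add 1 from each side. So sub: x + 4 = 2.
Step 4. [x + 4 = 2] 4 comes off first (subtract 4). So sub: x = -2.

Answer: x ∈ {-2}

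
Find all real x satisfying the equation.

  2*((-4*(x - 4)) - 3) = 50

Step 1. [2*((-4*(x - 4)) - 3) = 50] divide by the outer 2. So div: (-4*(x - 4)) - 3 = 25.
Step 2. [(-4*(x - 4)) - 3 = 25] add 3: x sits inside (… - 3). So sub: -4*(x - 4) = 28.
Step 3. [-4*(x - 4) = 28] -4·(inner) — divide through by -4, so div: x - 4 = -7.
Step 4. [x - 4 = -7] add 4: x sits inside (… - 4) ⇒ sub: x = -3.

Answer: x ∈ {-3}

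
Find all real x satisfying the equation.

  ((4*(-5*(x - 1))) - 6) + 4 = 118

Step 1. [((4*(-5*(x - 1))) - 6) + 4 = 118] 4 comes off first (subtract 4) ⇒ sub: (4*(-5*(x - 1))) - 6 = 114.
Step 2. [(4*(-5*(x - 1))) - 6 = 114] the outer -6 inverts by adding 6. So sub: 4*(-5*(x - 1)) = 120.
Step 3. [4*(-5*(x - 1)) = 120] 4 out front; divide by 4, so div: -5*(x - 1) = 30.
Step 4. [-5*(x - 1) = 30] leading coefficient -5: divide by -5. So div: x - 1 = -6.
Step 5. [x - 1 = -6] the outer -1 inverts by adding 1, so sub: x = -5.

Answer: x ∈ {-5}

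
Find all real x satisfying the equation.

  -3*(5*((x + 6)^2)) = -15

Step 1. [-3*(5*((x + 6)^2)) = -15] divide by the outer -3 ⇒ div: 5*((x + 6)^2) = 5.
Step 2. [5*((x + 6)^2) = 5] LHS = 5·(…); ÷5 both sides, so div: (x + 6)^2 = 1.
Step 3. [(x + 6)^2 = 1] √ both sides: 1 ≥ 0 gives two branches. So sqrt: x + 6 = 1 or -1.
Step 4. [x + 6 = 1 or -1] 6 comes off first (subtract 6). So sub: x = -5 or -7.

Answer: x ∈ {-7, -5}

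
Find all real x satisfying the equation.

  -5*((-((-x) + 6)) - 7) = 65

Step 1. [-5*((-((-x) + 6)) - 7) = 65] divide by the outer -5, so div: (-((-x) + 6)) - 7 = -13.
Step 2. [(-((-x) + 6)) - 7 = -13] 7 comes off first (add 7), so sub: -((-x) + 6) = -6.
Step 3. [-((-x) + 6) = -6] flip signs both sides ⇒ neg: (-x) + 6 = 6.
Step 4. [(-x) + 6 = 6] the outer +6 inverts by subtracting 6, so sub: -x = 0.
Step 5. [-x = 0] leading − — multiply by −1 ⇒ neg: x = 0.

Answer: x ∈ {0}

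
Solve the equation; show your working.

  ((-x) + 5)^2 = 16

Step 1. [((-x) + 5)^2 = 16] 16 ≥ 0, LHS is (·)² — take ±√. So sqrt: (-x) + 5 = 4 or -4.
Step 2. [(-x) + 5 = 4 or -4] the outer +5 inverts by subtracting 5 ⇒ sub: -x = -1 or -9.
Step 3. [-x = -1 or -9] leading − — multiply by −1. So neg: x = 1 or 9.

Answer: x ∈ {1, 9}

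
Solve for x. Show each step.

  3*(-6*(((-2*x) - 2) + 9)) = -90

Step 1. [3*(-6*(((-2*x) - 2) + 9)) = -90] leading coefficient 3: divide by 3 ⇒ div: -6*(((-2*x) - 2) + 9) = -30.
Step 2. [-6*(((-2*x) - 2) + 9) = -30] LHS = -6·(…); ÷-6 both sides. So div: ((-2*x) - 2) + 9 = 5.
Step 3. [((-2*x) - 2) + 9 = 5] +9 is outermost — subtract 9 both sides ⇒ sub: (-2*x) - 2 = -4.
Step 4. [(-2*x) - 2 = -4] common factor -2 (LHS and -4) — divide through. So factor: x + 1 = 2.
Step 5. [x + 1 = 2] subtract 1: x sits inside (… + 1). So sub: x = 1.

Answer: x ∈ {1}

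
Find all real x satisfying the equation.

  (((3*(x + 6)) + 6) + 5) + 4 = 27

Step 1. [(((3*(x + 6)) + 6) + 5) + 4 = 27] +4 is outermost — subtract 4 both sides, so sub: ((3*(x + 6)) + 6) + 5 = 23.
Step 2. [((3*(x + 6)) + 6) + 5 = 23] peel the +5: subtract 5 from each side. So sub: (3*(x + 6)) + 6 = 18.
Step 3. [(3*(x + 6)) + 6 = 18] 3 divides every term; factor it out. So factor: (x + 6) + 2 = 6.
Step 4. [(x + 6) + 2 = 6] peel the +2: subtract 2 from each side. So sub: x + 6 = 4.
Step 5. [x + 6 = 4] subtract 6: x sits inside (… + 6), so sub: x = -2.

Answer: x ∈ {-2}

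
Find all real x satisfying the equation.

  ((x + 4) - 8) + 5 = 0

Step 1. [((x + 4) - 8) + 5 = 0] peel the +5: subtract 5 from each side. So sub: (x + 4) - 8 = -5.
Step 2. [(x + 4) - 8 = -5] peel the -8: add 8 from each side ⇒ sub: x + 4 = 3.
Step 3. [x + 4 = 3] 4 comes off first (subtract 4), so sub: x = -1.

Answer: x ∈ {-1}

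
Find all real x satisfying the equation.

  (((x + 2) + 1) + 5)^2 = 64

Step 1. [(((x + 2) + 1) + 5)^2 = 64] 64 ≥ 0, LHS is (·)² — take ±√ ⇒ sqrt: ((x + 2) + 1) + 5 = 8 or -8.
Step 2. [((x + 2) + 1) + 5 = 8 or -8] 5 comes off first (subtract 5). So sub: (x + 2) + 1 = 3 or -13.
Step 3. [(x + 2) + 1 = 3 or -13] subtract 1: x sits inside (… + 1) ⇒ sub: x + 2 = 2 or -14.
Step 4. [x + 2 = 2 or -14] peel the +2: subtract 2 from each side ⇒ sub: x = 0 or -16.

Answer: x ∈ {-16, 0}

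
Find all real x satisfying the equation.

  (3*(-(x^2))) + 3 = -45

Step 1. [(3*(-(x^2))) + 3 = -45] 3 | LHS and 3 | -45: pull 3 out, so factor: (-(x^2)) + 1 = -15.
Step 2. [(-(x^2)) + 1 = -15] peel the +1: subtract 1 from each side, so sub: -(x^2) = -16.
Step 3. [-(x^2) = -16] flip signs both sides, so neg: x^2 = 16.
Step 4. [x^2 = 16] √ both sides: 16 ≥ 0 gives two branches. So sqrt: x = 4 or -4.

Answer: x ∈ {-4, 4}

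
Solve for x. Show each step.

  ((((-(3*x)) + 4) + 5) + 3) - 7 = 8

Step 1. [((((-(3*x)) + 4) + 5) + 3) - 7 = 8] add 7: x sits inside (… - 7) ⇒ sub: (((-(3*x)) + 4) + 5) + 3 = 15.
Step 2. [(((-(3*x)) + 4) + 5) + 3 = 15] peel the +3: subtract 3 from each side, so sub: ((-(3*x)) + 4) + 5 = 12.
Step 3. [((-(3*x)) + 4) + 5 = 12] the outer +5 inverts by subtracting 5. So sub: (-(3*x)) + 4 = 7.
Step 4. [(-(3*x)) + 4 = 7] peel the +4: subtract 4 from each side ⇒ sub: -(3*x) = 3.
Step 5. [-(3*x) = 3] flip signs both sides, so neg: 3*x = -3.
Step 6. [3*x = -3] 3·(inner) — divide through by 3. So div: x = -1.

Answer: x ∈ {-1}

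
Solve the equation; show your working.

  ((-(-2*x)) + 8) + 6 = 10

Step 1. [((-(-2*x)) + 8) + 6 = 10] subtract 6: x sits inside (… + 6) ⇒ sub: (-(-2*x)) + 8 = 4.
Step 2. [(-(-2*x)) + 8 = 4] subtract 8: x sits inside (… + 8). So sub: -(-2*x) = -4.
Step 3. [-(-2*x) = -4] LHS negated; negate both sides. So neg: -2*x = 4.
Step 4. [-2*x = 4] -2·(inner) — divide through by -2 ⇒ div: x = -2.

Answer: x ∈ {-2}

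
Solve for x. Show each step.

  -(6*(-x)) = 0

Step 1. [-(6*(-x)) = 0] LHS negated; negate both sides ⇒ neg: 6*(-x) = 0.
Step 2. [6*(-x) = 0] 6 out front; divide by 6. So div: -x = 0.
Step 3. [-x = 0] leading − — multiply by −1. So neg: x = 0.

Answer: x ∈ {0}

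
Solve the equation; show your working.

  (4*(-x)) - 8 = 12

Step 1. [(4*(-x)) - 8 = 12] 4 divides every term; factor it out ⇒ factor: (-x) - 2 = 3.
Step 2. [(-x) - 2 = 3] peel the -2: add 2 from each side ⇒ sub: -x = 5.
Step 3. [-x = 5] LHS negated; negate both sides, so neg: x = -5.

Answer: x ∈ {-5}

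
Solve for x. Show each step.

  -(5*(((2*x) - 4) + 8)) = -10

Step 1. [-(5*(((2*x) - 4) + 8)) = -10] flip signs both sides ⇒ neg: 5*(((2*x) - 4) + 8) = 10.
Step 2. [5*(((2*x) - 4) + 8) = 10] LHS = 5·(…); ÷5 both sides. So div: ((2*x) - 4) + 8 = 2.
Step 3. [((2*x) - 4) + 8 = 2] peel the +8: subtract 8 from each side. So sub: (2*x) - 4 = -6.
Step 4. [(2*x) - 4 = -6] 2 | LHS and 2 | -6: pull 2 out. So factor: x - 2 = -3.
Step 5. [x - 2 = -3] the outer -2 inverts by adding 2, so sub: x = -1.

Answer: x ∈ {-1}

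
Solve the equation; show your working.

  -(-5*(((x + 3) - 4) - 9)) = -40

Step 1. [-(-5*(((x + 3) - 4) - 9)) = -40] LHS negated; negate both sides. So neg: -5*(((x + 3) - 4) - 9) = 40.
Step 2. [-5*(((x + 3) - 4) - 9) = 40] -5 out front; divide by -5, so div: ((x + 3) - 4) - 9 = -8.
Step 3. [((x + 3) - 4) - 9 = -8] -9 is outermost — add 9 both sides, so sub: (x + 3) - 4 = 1.
Step 4. [(x + 3) - 4 = 1] add 4: x sits inside (… - 4), so sub: x + 3 = 5.
Step 5. [x + 3 = 5] +3 is outermost — subtract 3 both sides. So sub: x = 2.

Answer: x ∈ {2}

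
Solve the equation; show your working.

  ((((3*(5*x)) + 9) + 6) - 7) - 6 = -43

Step 1. [((((3*(5*x)) + 9) + 6) - 7) - 6 = -43] the outer -6 inverts by adding 6 ⇒ sub: (((3*(5*x)) + 9) + 6) - 7 = -37.
Step 2. [(((3*(5*x)) + 9) + 6) - 7 = -37] add 7: x sits inside (… - 7), so sub: ((3*(5*x)) + 9) + 6 = -30.
Step 3. [((3*(5*x)) + 9) + 6 = -30] the outer +6 inverts by subtracting 6 ⇒ sub: (3*(5*x)) + 9 = -36.
Step 4. [(3*(5*x)) + 9 = -36] peel the +9: subtract 9 from each side, so sub: 3*(5*x) = -45.
Step 5. [3*(5*x) = -45] leading coefficient 3: divide by 3, so div: 5*x = -15.
Step 6. [5*x = -15] 5·(inner) — divide through by 5, so div: x = -3.

Answer: x ∈ {-3}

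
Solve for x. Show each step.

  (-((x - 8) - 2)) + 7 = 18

Step 1. [(-((x - 8) - 2)) + 7 = 18] +7 is outermost — subtract 7 both sides ⇒ sub: -((x - 8) - 2) = 11.
Step 2. [-((x - 8) - 2) = 11] LHS negated; negate both sides. So neg: (x - 8) - 2 = -11.
Step 3. [(x - 8) - 2 = -11] add 2: x sits inside (… - 2), so sub: x - 8 = -9.
Step 4. [x - 8 = -9] 8 comes off first (add 8). So sub: x = -1.

Answer: x ∈ {-1}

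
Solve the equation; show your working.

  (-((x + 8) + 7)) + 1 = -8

Step 1. [(-((x + 8) + 7)) + 1 = -8] the outer +1 inverts by subtracting 1. So sub: -((x + 8) + 7) = -9.
Step 2. [-((x + 8) + 7) = -9] leading − — multiply by −1 ⇒ neg: (x + 8) + 7 = 9.
Step 3. [(x + 8) + 7 = 9] 7 comes off first (subtract 7) ⇒ sub: x + 8 = 2.
Step 4. [x + 8 = 2] +8 is outermost — subtract 8 both sides. So sub: x = -6.

Answer: x ∈ {-6}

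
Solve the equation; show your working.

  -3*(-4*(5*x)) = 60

Step 1. [-3*(-4*(5*x)) = 60] -3 out front; divide by -3 ⇒ div: -4*(5*x) = -20.
Step 2. [-4*(5*x) = -20] LHS = -4·(…); ÷-4 both sides, so div: 5*x = 5.
Step 3. [5*x = 5] divide by the outer 5. So div: x = 1.

Answer: x ∈ {1}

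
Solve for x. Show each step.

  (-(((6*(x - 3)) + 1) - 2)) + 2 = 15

Step 1. [(-(((6*(x - 3)) + 1) - 2)) + 2 = 15] peel the +2: subtract 2 from each side. So sub: -(((6*(x - 3)) + 1) - 2) = 13.
Step 2. [-(((6*(x - 3)) + 1) - 2) = 13] flip signs both sides. So neg: ((6*(x - 3)) + 1) - 2 = -13.
Step 3. [((6*(x - 3)) + 1) - 2 = -13] the outer -2 inverts by adding 2 ⇒ sub: (6*(x - 3)) + 1 = -11.
Step 4. [(6*(x - 3)) + 1 = -11] peel the +1: subtract 1 from each side, so sub: 6*(x - 3) = -12.
Step 5. [6*(x - 3) = -12] leading coefficient 6: divide by 6. So div: x - 3 = -2.
Step 6. [x - 3 = -2] the outer -3 inverts by adding 3 ⇒ sub: x = 1.

Answer: x ∈ {1}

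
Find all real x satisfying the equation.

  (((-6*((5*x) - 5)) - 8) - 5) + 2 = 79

Step 1. [(((-6*((5*x) - 5)) - 8) - 5) + 2 = 79] peel the +2: subtract 2 from each side. So sub: ((-6*((5*x) - 5)) - 8) - 5 = 77.
Step 2. [((-6*((5*x) - 5)) - 8) - 5 = 77] the outer -5 inverts by adding 5, so sub: (-6*((5*x) - 5)) - 8 = 82.
Step 3. [(-6*((5*x) - 5)) - 8 = 82] add 8: x sits inside (… - 8). So sub: -6*((5*x) - 5) = 90.
Step 4. [-6*((5*x) - 5) = 90] leading coefficient -6: divide by -6, so div: (5*x) - 5 = -15.
Step 5. [(5*x) - 5 = -15] add 5: x sits inside (… - 5). So sub: 5*x = -10.
Step 6. [5*x = -10] 5·(inner) — divide through by 5 ⇒ div: x = -2.

Answer: x ∈ {-2}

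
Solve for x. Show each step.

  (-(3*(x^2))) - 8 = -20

Step 1. [(-(3*(x^2))) - 8 = -20] -8 is outermost — add 8 both sides ⇒ sub: -(3*(x^2)) = -12.
Step 2. [-(3*(x^2)) = -12] leading − — multiply by −1 ⇒ neg: 3*(x^2) = 12.
Step 3. [3*(x^2) = 12] LHS = 3·(…); ÷3 both sides ⇒ div: x^2 = 4.
Step 4. [x^2 = 4] √ both sides: 4 ≥ 0 gives two branches, so sqrt: x = 2 or -2.

Answer: x ∈ {-2, 2}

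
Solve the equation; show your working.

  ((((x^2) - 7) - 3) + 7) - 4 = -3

Step 1. [((((x^2) - 7) - 3) + 7) - 4 = -3] the outer -4 inverts by adding 4. So sub: (((x^2) - 7) - 3) + 7 = 1.
Step 2. [(((x^2) - 7) - 3) + 7 = 1] the outer +7 inverts by subtracting 7 ⇒ sub: ((x^2) - 7) - 3 = -6.
Step 3. [((x^2) - 7) - 3 = -6] peel the -3: add 3 from each side. So sub: (x^2) - 7 = -3.
Step 4. [(x^2) - 7 = -3] add 7: x sits inside (… - 7) ⇒ sub: x^2 = 4.
Step 5. [x^2 = 4] √ both sides: 4 ≥ 0 gives two branches, so sqrt: x = 2 or -2.

Answer: x ∈ {-2, 2}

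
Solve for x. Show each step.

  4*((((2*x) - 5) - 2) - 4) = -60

Step 1. [4*((((2*x) - 5) - 2) - 4) = -60] 4 out front; divide by 4 ⇒ div: (((2*x) - 5) - 2) - 4 = -15.
Step 2. [(((2*x) - 5) - 2) - 4 = -15] -4 is outermost — add 4 both sides. So sub: ((2*x) - 5) - 2 = -11.
Step 3. [((2*x) - 5) - 2 = -11] -2 is outermost — add 2 both sides. So sub: (2*x) - 5 = -9.
Step 4. [(2*x) - 5 = -9] add 5: x sits inside (… - 5). So sub: 2*x = -4.
Step 5. [2*x = -4] 2 out front; divide by 2, so div: x = -2.

Answer: x ∈ {-2}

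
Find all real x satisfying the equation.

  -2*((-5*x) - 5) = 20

Step 1. [-2*((-5*x) - 5) = 20] leading coefficient -2: divide by -2, so div: (-5*x) - 5 = -10.
Step 2. [(-5*x) - 5 = -10] peel the -5: add 5 from each side, so sub: -5*x = -5.
Step 3. [-5*x = -5] -5·(inner) — divide through by -5 ⇒ div: x = 1.

Answer: x ∈ {1}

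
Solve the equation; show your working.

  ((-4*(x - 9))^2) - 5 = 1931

Step 1. [((-4*(x - 9))^2) - 5 = 1931] peel the -5: add 5 from each side, so sub: (-4*(x - 9))^2 = 1936.
Step 2. [(-4*(x - 9))^2 = 1936] √ both sides: 1936 ≥ 0 gives two branches. So sqrt: -4*(x - 9) = 44 or -44.
Step 3. [-4*(x - 9) = 44 or -44] divide by the outer -4 ⇒ div: x - 9 = -11 or 11.
Step 4. [x - 9 = -11 or 11] add 9: x sits inside (… - 9). So sub: x = -2 or 20.

Answer: x ∈ {-2, 20}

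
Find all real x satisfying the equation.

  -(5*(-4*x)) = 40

Step 1. [-(5*(-4*x)) = 40] leading − — multiply by −1 ⇒ neg: 5*(-4*x) = -40.
Step 2. [5*(-4*x) = -40] 5 out front; divide by 5. So div: -4*x = -8.
Step 3. [-4*x = -8] leading coefficient -4: divide by -4 ⇒ div: x = 2.

Answer: x ∈ {2}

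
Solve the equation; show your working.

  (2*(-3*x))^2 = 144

Step 1. [(2*(-3*x))^2 = 144] √ both sides: 144 ≥ 0 gives two branches, so sqrt: 2*(-3*x) = 12 or -12.
Step 2. [2*(-3*x) = 12 or -12] leading coefficient 2: divide by 2 ⇒ div: -3*x = 6 or -6.
Step 3. [-3*x = 6 or -6] -3·(inner) — divide through by -3. So div: x = -2 or 2.

Answer: x ∈ {-2, 2}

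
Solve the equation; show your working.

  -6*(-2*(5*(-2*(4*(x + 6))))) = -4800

Step 1. [-6*(-2*(5*(-2*(4*(x + 6))))) = -4800] divide by the outer -6 ⇒ div: -2*(5*(-2*(4*(x + 6)))) = 800.
Step 2. [-2*(5*(-2*(4*(x + 6)))) = 800] -2 out front; divide by -2 ⇒ div: 5*(-2*(4*(x + 6))) = -400.
Step 3. [5*(-2*(4*(x + 6))) = -400] leading coefficient 5: divide by 5 ⇒ div: -2*(4*(x + 6)) = -80.
Step 4. [-2*(4*(x + 6)) = -80] LHS = -2·(…); ÷-2 both sides. So div: 4*(x + 6) = 40.
Step 5. [4*(x + 6) = 40] LHS = 4·(…); ÷4 both sides. So div: x + 6 = 10.
Step 6. [x + 6 = 10] 6 comes off first (subtract 6), so sub: x = 4.

Answer: x ∈ {4}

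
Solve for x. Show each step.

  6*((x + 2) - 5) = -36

Step 1. [6*((x + 2) - 5) = -36] LHS = 6·(…); ÷6 both sides. So div: (x + 2) - 5 = -6.
Step 2. [(x + 2) - 5 = -6] 5 comes off first (add 5). So sub: x + 2 = -1.
Step 3. [x + 2 = -1] +2 is outermost — subtract 2 both sides, so sub: x = -3.

Answer: x ∈ {-3}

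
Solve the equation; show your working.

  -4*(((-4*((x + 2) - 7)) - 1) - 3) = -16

Step 1. [-4*(((-4*((x + 2) - 7)) - 1) - 3) = -16] divide by the outer -4 ⇒ div: ((-4*((x + 2) - 7)) - 1) - 3 = 4.
Step 2. [((-4*((x + 2) - 7)) - 1) - 3 = 4] peel the -3: add 3 from each side ⇒ sub: (-4*((x + 2) - 7)) - 1 = 7.
Step 3. [(-4*((x + 2) - 7)) - 1 = 7] 1 comes off first (add 1) ⇒ sub: -4*((x + 2) - 7) = 8.
Step 4. [-4*((x + 2) - 7) = 8] LHS = -4·(…); ÷-4 both sides ⇒ div: (x + 2) - 7 = -2.
Step 5. [(x + 2) - 7 = -2] the outer -7 inverts by adding 7. So sub: x + 2 = 5.
Step 6. [x + 2 = 5] the outer +2 inverts by subtracting 2 ⇒ sub: x = 3.

Answer: x ∈ {3}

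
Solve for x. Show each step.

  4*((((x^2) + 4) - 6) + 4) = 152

Step 1. [4*((((x^2) + 4) - 6) + 4) = 152] leading coefficient 4: divide by 4. So div: (((x^2) + 4) - 6) + 4 = 38.
Step 2. [(((x^2) + 4) - 6) + 4 = 38] subtract 4: x sits inside (… + 4). So sub: ((x^2) + 4) - 6 = 34.
Step 3. [((x^2) + 4) - 6 = 34] 6 comes off first (add 6), so sub: (x^2) + 4 = 40.
Step 4. [(x^2) + 4 = 40] +4 is outermost — subtract 4 both sides ⇒ sub: x^2 = 36.
Step 5. [x^2 = 36] 36 ≥ 0, LHS is (·)² — take ±√. So sqrt: x = 6 or -6.

Answer: x ∈ {-6, 6}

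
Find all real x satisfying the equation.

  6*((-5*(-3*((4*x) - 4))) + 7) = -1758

Step 1. [6*((-5*(-3*((4*x) - 4))) + 7) = -1758] divide by the outer 6 ⇒ div: (-5*(-3*((4*x) - 4))) + 7 = -293.
Step 2. [(-5*(-3*((4*x) - 4))) + 7 = -293] peel the +7: subtract 7 from each side, so sub: -5*(-3*((4*x) - 4)) = -300.
Step 3. [-5*(-3*((4*x) - 4)) = -300] -5·(inner) — divide through by -5. So div: -3*((4*x) - 4) = 60.
Step 4. [-3*((4*x) - 4) = 60] -3 out front; divide by -3 ⇒ div: (4*x) - 4 = -20.
Step 5. [(4*x) - 4 = -20] the outer -4 inverts by adding 4, so sub: 4*x = -16.
Step 6. [4*x = -16] divide by the outer 4. So div: x = -4.

Answer: x ∈ {-4}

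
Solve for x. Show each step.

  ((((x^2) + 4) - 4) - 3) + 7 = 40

Step 1. [((((x^2) + 4) - 4) - 3) + 7 = 40] 7 comes off first (subtract 7), so sub: (((x^2) + 4) - 4) - 3 = 33.
Step 2. [(((x^2) + 4) - 4) - 3 = 33] -3 is outermost — add 3 both sides. So sub: ((x^2) + 4) - 4 = 36.
Step 3. [((x^2) + 4) - 4 = 36] 4 comes off first (add 4), so sub: (x^2) + 4 = 40.
Step 4. [(x^2) + 4 = 40] +4 is outermost — subtract 4 both sides, so sub: x^2 = 36.
Step 5. [x^2 = 36] 36 ≥ 0, LHS is (·)² — take ±√. So sqrt: x = 6 or -6.

Answer: x ∈ {-6, 6}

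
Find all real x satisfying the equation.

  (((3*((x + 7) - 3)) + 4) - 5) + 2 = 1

Step 1. [(((3*((x + 7) - 3)) + 4) - 5) + 2 = 1] the outer +2 inverts by subtracting 2. So sub: ((3*((x + 7) - 3)) + 4) - 5 = -1.
Step 2. [((3*((x + 7) - 3)) + 4) - 5 = -1] the outer -5 inverts by adding 5 ⇒ sub: (3*((x + 7) - 3)) + 4 = 4.
Step 3. [(3*((x + 7) - 3)) + 4 = 4] +4 is outermost — subtract 4 both sides, so sub: 3*((x + 7) - 3) = 0.
Step 4. [3*((x + 7) - 3) = 0] divide by the outer 3. So div: (x + 7) - 3 = 0.
Step 5. [(x + 7) - 3 = 0] -3 is outermost — add 3 both sides, so sub: x + 7 = 3.
Step 6. [x + 7 = 3] +7 is outermost — subtract 7 both sides, so sub: x = -4.

Answer: x ∈ {-4}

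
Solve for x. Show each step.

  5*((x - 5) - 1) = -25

Step 1. [5*((x - 5) - 1) = -25] divide by the outer 5, so div: (x - 5) - 1 = -5.
Step 2. [(x - 5) - 1 = -5] -1 is outermost — add 1 both sides ⇒ sub: x - 5 = -4.
Step 3. [x - 5 = -4] peel the -5: add 5 from each side. So sub: x = 1.

Answer: x ∈ {1}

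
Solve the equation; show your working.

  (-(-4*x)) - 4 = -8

Step 1. [(-(-4*x)) - 4 = -8] 4 comes off first (add 4), so sub: -(-4*x) = -4.
Step 2. [-(-4*x) = -4] flip signs both sides, so neg: -4*x = 4.
Step 3. [-4*x = 4] divide by the outer -4. So div: x = -1.

Answer: x ∈ {-1}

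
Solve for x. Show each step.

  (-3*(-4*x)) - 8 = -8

Step 1. [(-3*(-4*x)) - 8 = -8] peel the -8: add 8 from each side ⇒ sub: -3*(-4*x) = 0.
Step 2. [-3*(-4*x) = 0] divide by the outer -3, so div: -4*x = 0.
Step 3. [-4*x = 0] -4 out front; divide by -4. So div: x = 0.

Answer: x ∈ {0}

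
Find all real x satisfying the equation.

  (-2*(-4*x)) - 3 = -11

Step 1. [(-2*(-4*x)) - 3 = -11] 3 comes off first (add 3), so sub: -2*(-4*x) = -8.
Step 2. [-2*(-4*x) = -8] -2·(inner) — divide through by -2. So div: -4*x = 4.
Step 3. [-4*x = 4] divide by the outer -4. So div: x = -1.

Answer: x ∈ {-1}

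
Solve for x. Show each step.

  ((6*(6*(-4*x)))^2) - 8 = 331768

Step 1. [((6*(6*(-4*x)))^2) - 8 = 331768] the outer -8 inverts by adding 8 ⇒ sub: (6*(6*(-4*x)))^2 = 331776.
Step 2. [(6*(6*(-4*x)))^2 = 331776] LHS squared, RHS 331776 ≥ 0: apply √ (±), so sqrt: 6*(6*(-4*x)) = 576 or -576.
Step 3. [6*(6*(-4*x)) = 576 or -576] 6·(inner) — divide through by 6 ⇒ div: 6*(-4*x) = 96 or -96.
Step 4. [6*(-4*x) = 96 or -96] divide by the outer 6, so div: -4*x = 16 or -16.
Step 5. [-4*x = 16 or -16] LHS = -4·(…); ÷-4 both sides, so div: x = -4 or 4.

Answer: x ∈ {-4, 4}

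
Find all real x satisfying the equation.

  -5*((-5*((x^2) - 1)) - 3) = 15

Step 1. [-5*((-5*((x^2) - 1)) - 3) = 15] -5·(inner) — divide through by -5, so div: (-5*((x^2) - 1)) - 3 = -3.
Step 2. [(-5*((x^2) - 1)) - 3 = -3] peel the -3: add 3 from each side ⇒ sub: -5*((x^2) - 1) = 0.
Step 3. [-5*((x^2) - 1) = 0] divide by the outer -5 ⇒ div: (x^2) - 1 = 0.
Step 4. [(x^2) - 1 = 0] 1 comes off first (add 1). So sub: x^2 = 1.
Step 5. [x^2 = 1] √ both sides: 1 ≥ 0 gives two branches ⇒ sqrt: x = 1 or -1.

Answer: x ∈ {-1, 1}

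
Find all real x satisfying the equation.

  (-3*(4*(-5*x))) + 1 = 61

Step 1. [(-3*(4*(-5*x))) + 1 = 61] peel the +1: subtract 1 from each side. So sub: -3*(4*(-5*x)) = 60.
Step 2. [-3*(4*(-5*x)) = 60] leading coefficient -3: divide by -3 ⇒ div: 4*(-5*x) = -20.
Step 3. [4*(-5*x) = -20] LHS = 4·(…); ÷4 both sides, so div: -5*x = -5.
Step 4. [-5*x = -5] -5·(inner) — divide through by -5. So div: x = 1.

Answer: x ∈ {1}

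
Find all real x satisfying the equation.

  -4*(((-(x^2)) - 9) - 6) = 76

Step 1. [-4*(((-(x^2)) - 9) - 6) = 76] leading coefficient -4: divide by -4 ⇒ div: ((-(x^2)) - 9) - 6 = -19.
Step 2. [((-(x^2)) - 9) - 6 = -19] the outer -6 inverts by adding 6, so sub: (-(x^2)) - 9 = -13.
Step 3. [(-(x^2)) - 9 = -13] add 9: x sits inside (… - 9) ⇒ sub: -(x^2) = -4.
Step 4. [-(x^2) = -4] LHS negated; negate both sides ⇒ neg: x^2 = 4.
Step 5. [x^2 = 4] √ both sides: 4 ≥ 0 gives two branches, so sqrt: x = 2 or -2.

Answer: x ∈ {-2, 2}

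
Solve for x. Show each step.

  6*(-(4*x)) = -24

Step 1. [6*(-(4*x)) = -24] leading coefficient 6: divide by 6, so div: -(4*x) = -4.
Step 2. [-(4*x) = -4] leading − — multiply by −1 ⇒ neg: 4*x = 4.
Step 3. [4*x = 4] divide by the outer 4 ⇒ div: x = 1.

Answer: x ∈ {1}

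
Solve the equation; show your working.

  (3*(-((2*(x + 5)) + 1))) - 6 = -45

Step 1. [(3*(-((2*(x + 5)) + 1))) - 6 = -45] add 6: x sits inside (… - 6), so sub: 3*(-((2*(x + 5)) + 1)) = -39.
Step 2. [3*(-((2*(x + 5)) + 1)) = -39] LHS = 3·(…); ÷3 both sides, so div: -((2*(x + 5)) + 1) = -13.
Step 3. [-((2*(x + 5)) + 1) = -13] leading − — multiply by −1, so neg: (2*(x + 5)) + 1 = 13.
Step 4. [(2*(x + 5)) + 1 = 13] peel the +1: subtract 1 from each side ⇒ sub: 2*(x + 5) = 12.
Step 5. [2*(x + 5) = 12] 2·(inner) — divide through by 2, so div: x + 5 = 6.
Step 6. [x + 5 = 6] the outer +5 inverts by subtracting 5 ⇒ sub: x = 1.

Answer: x ∈ {1}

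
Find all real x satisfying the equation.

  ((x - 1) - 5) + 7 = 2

Step 1. [((x - 1) - 5) + 7 = 2] subtract 7: x sits inside (… + 7) ⇒ sub: (x - 1) - 5 = -5.
Step 2. [(x - 1) - 5 = -5] -5 is outermost — add 5 both sides, so sub: x - 1 = 0.
Step 3. [x - 1 = 0] the outer -1 inverts by adding 1, so sub: x = 1.

Answer: x ∈ {1}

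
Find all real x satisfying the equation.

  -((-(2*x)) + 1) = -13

Step 1. [-((-(2*x)) + 1) = -13] LHS negated; negate both sides ⇒ neg: (-(2*x)) + 1 = 13.
Step 2. [(-(2*x)) + 1 = 13] the outer +1 inverts by subtracting 1 ⇒ sub: -(2*x) = 12.
Step 3. [-(2*x) = 12] leading − — multiply by −1, so neg: 2*x = -12.
Step 4. [2*x = -12] leading coefficient 2: divide by 2. So div: x = -6.

Answer: x ∈ {-6}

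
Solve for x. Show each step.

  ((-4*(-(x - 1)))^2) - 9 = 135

Step 1. [((-4*(-(x - 1)))^2) - 9 = 135] 9 comes off first (add 9), so sub: (-4*(-(x - 1)))^2 = 144.
Step 2. [(-4*(-(x - 1)))^2 = 144] 144 ≥ 0, LHS is (·)² — take ±√, so sqrt: -4*(-(x - 1)) = 12 or -12.
Step 3. [-4*(-(x - 1)) = 12 or -12] -4·(inner) — divide through by -4. So div: -(x - 1) = -3 or 3.
Step 4. [-(x - 1) = -3 or 3] leading − — multiply by −1, so neg: x - 1 = 3 or -3.
Step 5. [x - 1 = 3 or -3] add 1: x sits inside (… - 1) ⇒ sub: x = 4 or -2.

Answer: x ∈ {-2, 4}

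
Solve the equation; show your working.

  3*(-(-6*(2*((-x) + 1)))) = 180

Step 1. [3*(-(-6*(2*((-x) + 1)))) = 180] divide by the outer 3, so div: -(-6*(2*((-x) + 1))) = 60.
Step 2. [-(-6*(2*((-x) + 1))) = 60] flip signs both sides. So neg: -6*(2*((-x) + 1)) = -60.
Step 3. [-6*(2*((-x) + 1)) = -60] -6 out front; divide by -6, so div: 2*((-x) + 1) = 10.
Step 4. [2*((-x) + 1) = 10] 2·(inner) — divide through by 2, so div: (-x) + 1 = 5.
Step 5. [(-x) + 1 = 5] +1 is outermost — subtract 1 both sides, so sub: -x = 4.
Step 6. [-x = 4] leading − — multiply by −1. So neg: x = -4.

Answer: x ∈ {-4}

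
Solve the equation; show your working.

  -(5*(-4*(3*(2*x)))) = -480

Step 1. [-(5*(-4*(3*(2*x)))) = -480] leading − — multiply by −1, so neg: 5*(-4*(3*(2*x))) = 480.
Step 2. [5*(-4*(3*(2*x))) = 480] 5·(inner) — divide through by 5. So div: -4*(3*(2*x)) = 96.
Step 3. [-4*(3*(2*x)) = 96] leading coefficient -4: divide by -4, so div: 3*(2*x) = -24.
Step 4. [3*(2*x) = -24] leading coefficient 3: divide by 3. So div: 2*x = -8.
Step 5. [2*x = -8] LHS = 2·(…); ÷2 both sides. So div: x = -4.

Answer: x ∈ {-4}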